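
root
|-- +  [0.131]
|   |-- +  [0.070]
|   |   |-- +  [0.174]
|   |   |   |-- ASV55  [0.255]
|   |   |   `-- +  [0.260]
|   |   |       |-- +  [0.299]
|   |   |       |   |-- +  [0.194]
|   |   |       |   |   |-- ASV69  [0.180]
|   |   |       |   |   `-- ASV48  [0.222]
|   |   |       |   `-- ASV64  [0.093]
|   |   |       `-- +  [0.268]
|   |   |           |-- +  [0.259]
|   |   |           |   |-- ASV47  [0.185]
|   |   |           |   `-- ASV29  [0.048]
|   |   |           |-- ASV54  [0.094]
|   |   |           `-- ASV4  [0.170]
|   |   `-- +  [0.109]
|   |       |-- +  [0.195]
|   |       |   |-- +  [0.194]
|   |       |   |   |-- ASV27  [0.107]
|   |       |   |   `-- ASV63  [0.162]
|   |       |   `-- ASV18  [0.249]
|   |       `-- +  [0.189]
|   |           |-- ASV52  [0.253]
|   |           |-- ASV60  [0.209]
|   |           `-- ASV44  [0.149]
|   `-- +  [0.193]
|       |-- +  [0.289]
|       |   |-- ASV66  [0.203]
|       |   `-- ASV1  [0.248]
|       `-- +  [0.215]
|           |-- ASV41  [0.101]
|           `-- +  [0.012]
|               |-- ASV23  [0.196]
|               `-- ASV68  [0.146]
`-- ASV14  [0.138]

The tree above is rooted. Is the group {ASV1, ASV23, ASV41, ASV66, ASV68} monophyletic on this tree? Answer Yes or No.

The most recent common ancestor of these taxa subtends ((ASV66,ASV1),(ASV41,(ASV23,ASV68))).
That clade has exactly 5 tips — every listed taxon and nothing else — so the group is monophyletic.

Yes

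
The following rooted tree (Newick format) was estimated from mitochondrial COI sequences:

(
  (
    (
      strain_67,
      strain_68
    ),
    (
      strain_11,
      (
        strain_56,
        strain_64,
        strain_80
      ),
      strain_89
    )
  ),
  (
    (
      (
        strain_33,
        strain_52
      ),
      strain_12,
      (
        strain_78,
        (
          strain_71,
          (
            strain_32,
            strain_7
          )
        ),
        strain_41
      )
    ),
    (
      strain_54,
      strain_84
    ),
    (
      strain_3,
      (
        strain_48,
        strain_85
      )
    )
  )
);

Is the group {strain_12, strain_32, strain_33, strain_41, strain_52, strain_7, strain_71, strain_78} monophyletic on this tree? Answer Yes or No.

The most recent common ancestor of these taxa subtends ((strain_33,strain_52),strain_12,(strain_78,(strain_71,(strain_32,strain_7)),strain_41)).
That clade has exactly 8 tips — every listed taxon and nothing else — so the group is monophyletic.

Yes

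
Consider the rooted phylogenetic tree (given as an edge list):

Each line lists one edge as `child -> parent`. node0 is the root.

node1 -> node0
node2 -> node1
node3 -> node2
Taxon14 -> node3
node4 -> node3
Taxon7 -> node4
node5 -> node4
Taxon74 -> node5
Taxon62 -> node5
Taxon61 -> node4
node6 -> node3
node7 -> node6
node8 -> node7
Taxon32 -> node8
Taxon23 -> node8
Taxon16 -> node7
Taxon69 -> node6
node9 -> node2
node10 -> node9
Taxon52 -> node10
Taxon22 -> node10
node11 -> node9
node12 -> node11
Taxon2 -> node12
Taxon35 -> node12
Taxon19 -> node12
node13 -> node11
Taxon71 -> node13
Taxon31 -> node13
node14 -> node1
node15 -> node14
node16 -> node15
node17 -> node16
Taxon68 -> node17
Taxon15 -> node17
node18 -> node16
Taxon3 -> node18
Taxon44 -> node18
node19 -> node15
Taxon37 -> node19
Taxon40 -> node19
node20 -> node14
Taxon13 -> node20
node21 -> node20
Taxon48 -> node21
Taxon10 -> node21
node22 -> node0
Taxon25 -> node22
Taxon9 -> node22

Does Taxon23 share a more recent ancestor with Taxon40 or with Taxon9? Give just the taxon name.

The MRCA of Taxon23 and Taxon40 subtends (((Taxon14,(Taxon7,(Taxon74,Taxon62),Taxon61),(((Taxon32,Taxon23),Taxon16),Taxon69)),((Taxon52,Taxon22),((Taxon2,Taxon35,Taxon19),(Taxon71,Taxon31)))),((((Taxon68,Taxon15),(Taxon3,Taxon44)),(Taxon37,Taxon40)),(Taxon13,(Taxon48,Taxon10)))) (25 taxa).
The MRCA of Taxon23 and Taxon9 is the root, subtending the entire tree (27 taxa).
The first is nested inside the second, so Taxon23 shares a more recent common ancestor with Taxon40.

Taxon40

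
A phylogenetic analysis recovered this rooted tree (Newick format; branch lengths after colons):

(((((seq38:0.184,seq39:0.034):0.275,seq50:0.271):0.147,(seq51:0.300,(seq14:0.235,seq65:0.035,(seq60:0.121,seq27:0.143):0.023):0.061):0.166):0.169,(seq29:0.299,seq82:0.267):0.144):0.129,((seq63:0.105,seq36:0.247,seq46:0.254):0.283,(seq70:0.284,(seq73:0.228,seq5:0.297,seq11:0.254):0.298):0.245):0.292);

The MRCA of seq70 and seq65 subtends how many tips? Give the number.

17

The MRCA of seq70 and seq65 is the root, so the clade is the entire tree.
That clade contains 17 terminal taxa: seq11, seq14, seq27, seq29, seq36, seq38, seq39, seq46, seq5, seq50, seq51, seq60, seq63, seq65, seq70, seq73, seq82.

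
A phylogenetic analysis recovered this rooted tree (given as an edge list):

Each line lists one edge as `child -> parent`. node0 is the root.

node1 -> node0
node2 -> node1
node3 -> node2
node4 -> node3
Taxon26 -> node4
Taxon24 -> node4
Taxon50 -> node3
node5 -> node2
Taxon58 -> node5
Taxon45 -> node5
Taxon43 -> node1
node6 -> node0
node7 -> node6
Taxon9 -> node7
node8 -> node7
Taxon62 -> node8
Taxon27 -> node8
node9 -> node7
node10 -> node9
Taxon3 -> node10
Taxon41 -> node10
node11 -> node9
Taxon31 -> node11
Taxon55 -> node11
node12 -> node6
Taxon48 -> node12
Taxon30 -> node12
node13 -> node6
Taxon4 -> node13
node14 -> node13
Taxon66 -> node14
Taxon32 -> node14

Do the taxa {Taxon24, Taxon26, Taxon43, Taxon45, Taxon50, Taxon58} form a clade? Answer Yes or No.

The most recent common ancestor of these taxa subtends ((((Taxon26,Taxon24),Taxon50),(Taxon58,Taxon45)),Taxon43).
That clade has exactly 6 tips — every listed taxon and nothing else — so the group is monophyletic.

Yes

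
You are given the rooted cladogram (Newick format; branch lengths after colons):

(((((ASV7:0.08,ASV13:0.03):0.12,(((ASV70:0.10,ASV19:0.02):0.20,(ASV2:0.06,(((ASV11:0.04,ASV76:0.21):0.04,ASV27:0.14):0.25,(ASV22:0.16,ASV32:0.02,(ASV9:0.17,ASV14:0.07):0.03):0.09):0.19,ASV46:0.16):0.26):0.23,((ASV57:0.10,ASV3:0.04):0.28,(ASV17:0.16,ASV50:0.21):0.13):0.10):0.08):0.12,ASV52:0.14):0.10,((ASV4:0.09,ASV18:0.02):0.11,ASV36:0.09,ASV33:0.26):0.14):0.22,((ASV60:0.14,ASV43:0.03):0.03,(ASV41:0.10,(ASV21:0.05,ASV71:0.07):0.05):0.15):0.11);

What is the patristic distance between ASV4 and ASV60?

0.84

The path runs ASV4 → … → MRCA → … → ASV60; the MRCA is the root of the tree.
Branch lengths along that path: 0.09 + 0.11 + 0.14 + 0.22 + 0.11 + 0.03 + 0.14 = 0.84.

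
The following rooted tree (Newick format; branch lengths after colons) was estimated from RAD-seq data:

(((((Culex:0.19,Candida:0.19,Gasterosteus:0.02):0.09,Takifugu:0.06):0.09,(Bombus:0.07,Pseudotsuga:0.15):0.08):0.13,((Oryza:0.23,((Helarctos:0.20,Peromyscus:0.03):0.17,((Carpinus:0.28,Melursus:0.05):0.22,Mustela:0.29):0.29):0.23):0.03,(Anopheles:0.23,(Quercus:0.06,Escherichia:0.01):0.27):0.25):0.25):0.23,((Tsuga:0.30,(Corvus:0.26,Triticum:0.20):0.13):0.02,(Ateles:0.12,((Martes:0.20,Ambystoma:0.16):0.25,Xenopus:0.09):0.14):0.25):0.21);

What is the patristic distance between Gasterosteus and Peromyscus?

1.04

The path runs Gasterosteus → … → MRCA → … → Peromyscus; the MRCA is the node subtending ((((Culex,Candida,Gasterosteus),Takifugu),(Bombus,Pseudotsuga)),((Oryza,((Helarctos,Peromyscus),((Carpinus,Melursus),Mustela))),(Anopheles,(Quercus,Escherichia)))).
Branch lengths along that path: 0.02 + 0.09 + 0.09 + 0.13 + 0.25 + 0.03 + 0.23 + 0.17 + 0.03 = 1.04.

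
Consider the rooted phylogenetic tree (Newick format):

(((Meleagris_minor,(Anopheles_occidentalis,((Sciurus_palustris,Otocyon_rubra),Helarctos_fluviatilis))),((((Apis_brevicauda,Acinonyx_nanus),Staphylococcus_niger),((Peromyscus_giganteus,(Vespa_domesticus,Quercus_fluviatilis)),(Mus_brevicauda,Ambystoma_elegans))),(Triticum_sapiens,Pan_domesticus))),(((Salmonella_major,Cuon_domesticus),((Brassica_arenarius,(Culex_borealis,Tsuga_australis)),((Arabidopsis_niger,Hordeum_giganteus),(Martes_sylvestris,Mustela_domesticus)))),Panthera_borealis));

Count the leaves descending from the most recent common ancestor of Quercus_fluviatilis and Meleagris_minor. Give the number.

The MRCA of Quercus_fluviatilis and Meleagris_minor is the node subtending ((Meleagris_minor,(Anopheles_occidentalis,((Sciurus_palustris,Otocyon_rubra),Helarctos_fluviatilis))),((((Apis_brevicauda,Acinonyx_nanus),Staphylococcus_niger),((Peromyscus_giganteus,(Vespa_domesticus,Quercus_fluviatilis)),(Mus_brevicauda,Ambystoma_elegans))),(Triticum_sapiens,Pan_domesticus))).
That clade contains 15 terminal taxa: Acinonyx_nanus, Ambystoma_elegans, Anopheles_occidentalis, Apis_brevicauda, Helarctos_fluviatilis, Meleagris_minor, Mus_brevicauda, Otocyon_rubra, Pan_domesticus, Peromyscus_giganteus, Quercus_fluviatilis, Sciurus_palustris, Staphylococcus_niger, Triticum_sapiens, Vespa_domesticus.

15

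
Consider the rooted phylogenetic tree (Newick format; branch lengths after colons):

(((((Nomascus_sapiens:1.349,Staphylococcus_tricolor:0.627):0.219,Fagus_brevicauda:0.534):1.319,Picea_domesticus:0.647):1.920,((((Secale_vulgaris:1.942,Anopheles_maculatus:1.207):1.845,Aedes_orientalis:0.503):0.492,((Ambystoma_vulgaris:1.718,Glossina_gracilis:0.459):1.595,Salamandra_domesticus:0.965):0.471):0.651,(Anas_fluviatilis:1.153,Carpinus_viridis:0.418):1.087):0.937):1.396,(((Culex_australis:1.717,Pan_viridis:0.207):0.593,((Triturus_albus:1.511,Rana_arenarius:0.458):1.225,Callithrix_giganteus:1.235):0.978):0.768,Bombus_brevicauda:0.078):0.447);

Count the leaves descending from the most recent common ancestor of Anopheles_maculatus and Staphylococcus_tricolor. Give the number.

The MRCA of Anopheles_maculatus and Staphylococcus_tricolor is the node subtending ((((Nomascus_sapiens,Staphylococcus_tricolor),Fagus_brevicauda),Picea_domesticus),((((Secale_vulgaris,Anopheles_maculatus),Aedes_orientalis),((Ambystoma_vulgaris,Glossina_gracilis),Salamandra_domesticus)),(Anas_fluviatilis,Carpinus_viridis))).
That clade contains 12 terminal taxa: Aedes_orientalis, Ambystoma_vulgaris, Anas_fluviatilis, Anopheles_maculatus, Carpinus_viridis, Fagus_brevicauda, Glossina_gracilis, Nomascus_sapiens, Picea_domesticus, Salamandra_domesticus, Secale_vulgaris, Staphylococcus_tricolor.

12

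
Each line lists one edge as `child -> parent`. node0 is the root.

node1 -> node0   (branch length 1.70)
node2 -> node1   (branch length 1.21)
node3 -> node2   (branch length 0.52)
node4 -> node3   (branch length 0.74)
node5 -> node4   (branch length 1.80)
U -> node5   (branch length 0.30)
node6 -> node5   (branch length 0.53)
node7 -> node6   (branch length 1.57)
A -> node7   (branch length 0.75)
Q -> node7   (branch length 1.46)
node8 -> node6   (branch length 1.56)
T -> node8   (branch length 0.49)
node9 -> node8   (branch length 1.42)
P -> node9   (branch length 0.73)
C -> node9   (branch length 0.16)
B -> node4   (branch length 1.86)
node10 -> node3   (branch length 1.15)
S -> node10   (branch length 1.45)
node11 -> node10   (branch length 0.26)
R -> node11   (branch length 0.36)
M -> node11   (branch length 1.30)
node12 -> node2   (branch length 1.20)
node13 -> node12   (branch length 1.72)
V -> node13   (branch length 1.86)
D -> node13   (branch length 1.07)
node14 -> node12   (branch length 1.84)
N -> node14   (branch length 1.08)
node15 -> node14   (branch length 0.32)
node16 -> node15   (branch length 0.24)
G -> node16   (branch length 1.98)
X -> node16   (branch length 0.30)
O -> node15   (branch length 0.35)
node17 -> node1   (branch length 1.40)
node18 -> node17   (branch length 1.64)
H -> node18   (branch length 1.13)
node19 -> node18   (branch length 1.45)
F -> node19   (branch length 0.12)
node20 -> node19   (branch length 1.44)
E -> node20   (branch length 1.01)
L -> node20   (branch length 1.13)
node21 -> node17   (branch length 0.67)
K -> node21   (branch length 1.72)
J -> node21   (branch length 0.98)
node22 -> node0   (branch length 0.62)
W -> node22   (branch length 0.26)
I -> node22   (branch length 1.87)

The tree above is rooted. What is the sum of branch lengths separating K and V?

The path runs K → … → MRCA → … → V; the MRCA is the node subtending (((((U,((A,Q),(T,(P,C)))),B),(S,(R,M))),((V,D),(N,((G,X),O)))),((H,(F,(E,L))),(K,J))).
Branch lengths along that path: 1.72 + 0.67 + 1.40 + 1.21 + 1.20 + 1.72 + 1.86 = 9.78.

9.78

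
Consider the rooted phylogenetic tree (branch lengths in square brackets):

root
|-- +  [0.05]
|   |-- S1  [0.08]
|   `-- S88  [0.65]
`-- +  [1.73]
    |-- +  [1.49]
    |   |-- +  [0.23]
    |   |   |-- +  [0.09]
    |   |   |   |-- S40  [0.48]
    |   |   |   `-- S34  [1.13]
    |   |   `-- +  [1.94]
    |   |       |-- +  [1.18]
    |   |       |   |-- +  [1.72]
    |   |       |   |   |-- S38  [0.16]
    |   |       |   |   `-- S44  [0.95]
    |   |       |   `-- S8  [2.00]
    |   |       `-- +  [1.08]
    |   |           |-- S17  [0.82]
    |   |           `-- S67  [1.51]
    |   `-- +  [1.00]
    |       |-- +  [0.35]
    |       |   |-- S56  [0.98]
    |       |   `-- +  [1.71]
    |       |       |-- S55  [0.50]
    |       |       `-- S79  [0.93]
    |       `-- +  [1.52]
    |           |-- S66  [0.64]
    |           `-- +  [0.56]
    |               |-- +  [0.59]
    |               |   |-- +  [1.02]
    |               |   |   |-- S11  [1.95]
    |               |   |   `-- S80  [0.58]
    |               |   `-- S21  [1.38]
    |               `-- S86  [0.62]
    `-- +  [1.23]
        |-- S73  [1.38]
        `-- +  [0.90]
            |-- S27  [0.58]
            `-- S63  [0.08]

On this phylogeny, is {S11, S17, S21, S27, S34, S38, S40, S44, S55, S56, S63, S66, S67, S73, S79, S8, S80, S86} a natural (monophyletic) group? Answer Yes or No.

Yes

The most recent common ancestor of these taxa subtends ((((S40,S34),(((S38,S44),S8),(S17,S67))),((S56,(S55,S79)),(S66,(((S11,S80),S21),S86)))),(S73,(S27,S63))).
That clade has exactly 18 tips — every listed taxon and nothing else — so the group is monophyletic.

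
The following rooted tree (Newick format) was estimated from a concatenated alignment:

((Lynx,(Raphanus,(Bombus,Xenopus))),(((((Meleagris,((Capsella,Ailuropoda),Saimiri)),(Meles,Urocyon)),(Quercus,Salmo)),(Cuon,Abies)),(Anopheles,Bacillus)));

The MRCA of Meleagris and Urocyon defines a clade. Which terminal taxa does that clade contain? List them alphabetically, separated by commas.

Ailuropoda, Capsella, Meleagris, Meles, Saimiri, Urocyon

Tracing Meleagris: it sits inside (Meleagris,((Capsella,Ailuropoda),Saimiri)).
Tracing Urocyon: it sits inside (Meles,Urocyon).
The smallest clade enclosing both is ((Meleagris,((Capsella,Ailuropoda),Saimiri)),(Meles,Urocyon)); the answer is its 6 terminal taxa in alphabetical order.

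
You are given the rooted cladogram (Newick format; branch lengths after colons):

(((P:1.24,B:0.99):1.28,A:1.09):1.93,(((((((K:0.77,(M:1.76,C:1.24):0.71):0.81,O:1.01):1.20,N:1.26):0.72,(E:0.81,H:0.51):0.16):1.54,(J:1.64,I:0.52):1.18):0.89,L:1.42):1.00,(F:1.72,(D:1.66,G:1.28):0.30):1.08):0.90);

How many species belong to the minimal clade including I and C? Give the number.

9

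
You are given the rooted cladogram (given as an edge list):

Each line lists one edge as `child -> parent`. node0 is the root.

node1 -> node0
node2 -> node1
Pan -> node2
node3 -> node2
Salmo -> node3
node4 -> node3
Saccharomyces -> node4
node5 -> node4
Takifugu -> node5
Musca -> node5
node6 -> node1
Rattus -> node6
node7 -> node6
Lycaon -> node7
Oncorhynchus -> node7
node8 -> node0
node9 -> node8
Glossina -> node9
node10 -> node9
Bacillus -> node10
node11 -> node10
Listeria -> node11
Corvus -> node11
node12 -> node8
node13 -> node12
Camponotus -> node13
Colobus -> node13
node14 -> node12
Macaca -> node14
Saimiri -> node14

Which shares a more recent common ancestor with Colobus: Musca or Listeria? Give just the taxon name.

Listeria

The MRCA of Colobus and Listeria subtends ((Glossina,(Bacillus,(Listeria,Corvus))),((Camponotus,Colobus),(Macaca,Saimiri))) (8 taxa).
The MRCA of Colobus and Musca is the root, subtending the entire tree (16 taxa).
The first is nested inside the second, so Colobus shares a more recent common ancestor with Listeria.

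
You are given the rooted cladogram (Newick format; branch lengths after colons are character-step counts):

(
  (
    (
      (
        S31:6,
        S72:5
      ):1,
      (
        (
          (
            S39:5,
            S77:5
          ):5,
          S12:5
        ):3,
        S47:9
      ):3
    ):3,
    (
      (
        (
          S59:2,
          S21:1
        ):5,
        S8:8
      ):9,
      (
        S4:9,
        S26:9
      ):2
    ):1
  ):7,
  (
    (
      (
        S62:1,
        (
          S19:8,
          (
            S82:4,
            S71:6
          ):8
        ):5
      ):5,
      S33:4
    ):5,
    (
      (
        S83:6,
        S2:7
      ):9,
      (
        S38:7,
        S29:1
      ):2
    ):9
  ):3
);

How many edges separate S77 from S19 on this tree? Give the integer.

11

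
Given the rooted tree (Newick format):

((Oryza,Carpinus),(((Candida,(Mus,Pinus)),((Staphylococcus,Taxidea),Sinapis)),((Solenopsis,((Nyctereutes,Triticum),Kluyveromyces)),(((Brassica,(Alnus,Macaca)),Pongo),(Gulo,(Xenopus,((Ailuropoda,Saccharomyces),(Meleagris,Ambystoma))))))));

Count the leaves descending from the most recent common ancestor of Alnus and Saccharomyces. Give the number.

The MRCA of Alnus and Saccharomyces is the node subtending (((Brassica,(Alnus,Macaca)),Pongo),(Gulo,(Xenopus,((Ailuropoda,Saccharomyces),(Meleagris,Ambystoma))))).
That clade contains 10 terminal taxa: Ailuropoda, Alnus, Ambystoma, Brassica, Gulo, Macaca, Meleagris, Pongo, Saccharomyces, Xenopus.

10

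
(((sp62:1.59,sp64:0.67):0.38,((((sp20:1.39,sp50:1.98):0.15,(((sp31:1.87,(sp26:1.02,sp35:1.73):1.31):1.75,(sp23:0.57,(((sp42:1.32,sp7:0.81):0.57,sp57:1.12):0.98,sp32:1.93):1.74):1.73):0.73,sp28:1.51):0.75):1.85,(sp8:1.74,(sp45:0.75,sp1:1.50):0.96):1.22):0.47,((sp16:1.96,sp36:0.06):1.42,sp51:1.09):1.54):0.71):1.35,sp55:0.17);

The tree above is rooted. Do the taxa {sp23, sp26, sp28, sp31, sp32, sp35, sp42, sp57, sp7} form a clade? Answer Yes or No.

Yes

The most recent common ancestor of these taxa subtends (((sp31,(sp26,sp35)),(sp23,(((sp42,sp7),sp57),sp32))),sp28).
That clade has exactly 9 tips — every listed taxon and nothing else — so the group is monophyletic.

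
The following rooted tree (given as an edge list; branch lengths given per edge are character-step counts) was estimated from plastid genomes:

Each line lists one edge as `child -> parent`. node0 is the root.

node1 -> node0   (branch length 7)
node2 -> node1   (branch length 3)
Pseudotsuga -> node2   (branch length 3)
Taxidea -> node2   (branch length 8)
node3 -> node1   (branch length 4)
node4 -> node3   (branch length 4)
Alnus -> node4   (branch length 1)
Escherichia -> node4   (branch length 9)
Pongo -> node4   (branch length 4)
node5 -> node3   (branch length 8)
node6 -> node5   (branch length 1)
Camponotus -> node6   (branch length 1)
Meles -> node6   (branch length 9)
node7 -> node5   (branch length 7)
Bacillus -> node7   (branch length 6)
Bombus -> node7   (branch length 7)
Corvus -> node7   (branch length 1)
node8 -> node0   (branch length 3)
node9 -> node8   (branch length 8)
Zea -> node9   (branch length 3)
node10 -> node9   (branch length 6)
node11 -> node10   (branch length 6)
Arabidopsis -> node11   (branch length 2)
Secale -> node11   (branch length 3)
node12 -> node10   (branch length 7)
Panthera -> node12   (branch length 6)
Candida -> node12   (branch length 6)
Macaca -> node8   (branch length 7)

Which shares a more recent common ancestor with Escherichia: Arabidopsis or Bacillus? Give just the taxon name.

Bacillus

The MRCA of Escherichia and Bacillus subtends ((Alnus,Escherichia,Pongo),((Camponotus,Meles),(Bacillus,Bombus,Corvus))) (8 taxa).
The MRCA of Escherichia and Arabidopsis is the root, subtending the entire tree (16 taxa).
The first is nested inside the second, so Escherichia shares a more recent common ancestor with Bacillus.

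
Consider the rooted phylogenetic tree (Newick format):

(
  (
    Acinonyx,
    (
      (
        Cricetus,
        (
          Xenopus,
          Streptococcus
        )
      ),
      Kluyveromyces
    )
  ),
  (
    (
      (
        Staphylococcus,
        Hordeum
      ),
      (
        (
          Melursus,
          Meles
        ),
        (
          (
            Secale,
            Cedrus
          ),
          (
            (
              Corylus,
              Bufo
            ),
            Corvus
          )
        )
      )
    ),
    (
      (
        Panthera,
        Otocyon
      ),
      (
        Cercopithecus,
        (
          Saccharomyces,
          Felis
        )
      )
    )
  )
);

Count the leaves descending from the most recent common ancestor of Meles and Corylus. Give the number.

The MRCA of Meles and Corylus is the node subtending ((Melursus,Meles),((Secale,Cedrus),((Corylus,Bufo),Corvus))).
That clade contains 7 terminal taxa: Bufo, Cedrus, Corvus, Corylus, Meles, Melursus, Secale.

7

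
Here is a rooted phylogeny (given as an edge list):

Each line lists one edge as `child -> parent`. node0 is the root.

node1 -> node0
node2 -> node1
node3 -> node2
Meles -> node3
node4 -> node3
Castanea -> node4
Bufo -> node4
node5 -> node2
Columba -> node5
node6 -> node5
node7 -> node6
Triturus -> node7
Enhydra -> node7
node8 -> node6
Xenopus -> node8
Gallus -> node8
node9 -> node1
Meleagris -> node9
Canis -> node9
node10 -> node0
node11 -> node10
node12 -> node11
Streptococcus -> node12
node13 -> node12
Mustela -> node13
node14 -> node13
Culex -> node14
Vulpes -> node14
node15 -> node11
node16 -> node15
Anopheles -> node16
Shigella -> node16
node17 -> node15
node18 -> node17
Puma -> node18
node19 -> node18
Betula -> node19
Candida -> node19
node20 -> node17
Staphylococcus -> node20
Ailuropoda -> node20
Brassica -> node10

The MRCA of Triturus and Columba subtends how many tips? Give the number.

The MRCA of Triturus and Columba is the node subtending (Columba,((Triturus,Enhydra),(Xenopus,Gallus))).
That clade contains 5 terminal taxa: Columba, Enhydra, Gallus, Triturus, Xenopus.

5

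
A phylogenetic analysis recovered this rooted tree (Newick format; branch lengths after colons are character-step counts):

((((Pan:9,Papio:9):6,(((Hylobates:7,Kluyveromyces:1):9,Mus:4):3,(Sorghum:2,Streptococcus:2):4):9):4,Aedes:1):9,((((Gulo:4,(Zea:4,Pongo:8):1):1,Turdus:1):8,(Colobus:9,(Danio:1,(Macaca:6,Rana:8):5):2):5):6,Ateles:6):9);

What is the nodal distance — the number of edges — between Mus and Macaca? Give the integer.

11

The MRCA of Mus and Macaca is the root of the tree.
From Mus up to that node: 5 branches. From Macaca up to the same node: 6 branches. Total: 5 + 6 = 11.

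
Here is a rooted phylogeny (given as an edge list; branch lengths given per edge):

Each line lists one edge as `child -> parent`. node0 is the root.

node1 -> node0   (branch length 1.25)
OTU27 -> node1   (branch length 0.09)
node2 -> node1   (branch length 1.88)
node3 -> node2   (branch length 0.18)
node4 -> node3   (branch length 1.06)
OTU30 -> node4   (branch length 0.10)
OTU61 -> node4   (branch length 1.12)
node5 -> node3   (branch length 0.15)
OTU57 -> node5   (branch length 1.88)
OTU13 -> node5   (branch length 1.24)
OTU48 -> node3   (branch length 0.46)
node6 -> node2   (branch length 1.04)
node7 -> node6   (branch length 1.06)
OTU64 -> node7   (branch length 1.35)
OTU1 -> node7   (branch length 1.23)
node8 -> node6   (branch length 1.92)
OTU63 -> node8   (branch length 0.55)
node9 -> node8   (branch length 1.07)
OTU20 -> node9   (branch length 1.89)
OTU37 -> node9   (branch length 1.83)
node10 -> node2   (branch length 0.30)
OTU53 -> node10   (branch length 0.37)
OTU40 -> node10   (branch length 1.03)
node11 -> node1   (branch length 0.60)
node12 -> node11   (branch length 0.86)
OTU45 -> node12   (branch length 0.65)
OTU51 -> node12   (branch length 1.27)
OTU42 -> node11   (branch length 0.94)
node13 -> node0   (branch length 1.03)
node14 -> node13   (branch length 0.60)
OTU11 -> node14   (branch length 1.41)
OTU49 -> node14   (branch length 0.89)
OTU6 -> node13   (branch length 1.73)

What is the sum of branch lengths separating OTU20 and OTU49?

The path runs OTU20 → … → MRCA → … → OTU49; the MRCA is the root of the tree.
Branch lengths along that path: 1.89 + 1.07 + 1.92 + 1.04 + 1.88 + 1.25 + 1.03 + 0.60 + 0.89 = 11.57.

11.57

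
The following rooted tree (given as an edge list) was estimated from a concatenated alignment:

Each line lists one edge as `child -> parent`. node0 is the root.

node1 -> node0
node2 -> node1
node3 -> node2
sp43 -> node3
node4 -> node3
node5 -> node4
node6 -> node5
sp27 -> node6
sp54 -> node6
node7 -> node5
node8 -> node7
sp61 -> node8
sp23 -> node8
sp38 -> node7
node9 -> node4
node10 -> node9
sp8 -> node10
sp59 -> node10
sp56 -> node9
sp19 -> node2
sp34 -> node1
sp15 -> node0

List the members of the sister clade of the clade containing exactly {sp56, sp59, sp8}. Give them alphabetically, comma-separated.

The clade containing exactly {sp56, sp59, sp8} attaches to the tree at the node subtending (((sp27,sp54),((sp61,sp23),sp38)),((sp8,sp59),sp56)).
The other lineage descending from that same node — the sister group — is ((sp27,sp54),((sp61,sp23),sp38)); its 5 tips in alphabetical order are the answer.

sp23, sp27, sp38, sp54, sp61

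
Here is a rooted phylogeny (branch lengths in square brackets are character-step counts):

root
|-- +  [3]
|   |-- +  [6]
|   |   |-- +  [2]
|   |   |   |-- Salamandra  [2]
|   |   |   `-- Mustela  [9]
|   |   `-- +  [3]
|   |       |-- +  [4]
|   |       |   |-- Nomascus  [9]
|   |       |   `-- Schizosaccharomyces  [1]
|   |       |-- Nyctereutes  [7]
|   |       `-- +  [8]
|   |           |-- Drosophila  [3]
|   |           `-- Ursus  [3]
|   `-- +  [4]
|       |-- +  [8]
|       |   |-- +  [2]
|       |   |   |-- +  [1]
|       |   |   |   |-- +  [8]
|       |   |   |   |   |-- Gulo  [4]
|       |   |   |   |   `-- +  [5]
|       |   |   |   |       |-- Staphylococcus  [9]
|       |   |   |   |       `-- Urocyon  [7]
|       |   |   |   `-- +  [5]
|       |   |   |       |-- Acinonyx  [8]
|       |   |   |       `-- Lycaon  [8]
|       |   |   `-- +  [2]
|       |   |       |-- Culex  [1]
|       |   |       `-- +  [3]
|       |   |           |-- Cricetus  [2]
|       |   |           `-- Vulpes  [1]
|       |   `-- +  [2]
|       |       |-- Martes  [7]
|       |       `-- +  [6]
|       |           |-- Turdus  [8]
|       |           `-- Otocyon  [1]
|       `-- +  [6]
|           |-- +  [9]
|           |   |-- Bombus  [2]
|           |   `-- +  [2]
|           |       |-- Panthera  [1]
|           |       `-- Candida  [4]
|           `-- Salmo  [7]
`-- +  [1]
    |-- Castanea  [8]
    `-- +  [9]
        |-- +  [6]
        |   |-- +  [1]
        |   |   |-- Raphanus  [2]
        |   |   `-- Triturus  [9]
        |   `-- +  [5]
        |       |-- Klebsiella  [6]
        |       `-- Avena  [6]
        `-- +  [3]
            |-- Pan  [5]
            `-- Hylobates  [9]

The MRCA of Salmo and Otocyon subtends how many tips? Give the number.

15

The MRCA of Salmo and Otocyon is the node subtending (((((Gulo,(Staphylococcus,Urocyon)),(Acinonyx,Lycaon)),(Culex,(Cricetus,Vulpes))),(Martes,(Turdus,Otocyon))),((Bombus,(Panthera,Candida)),Salmo)).
That clade contains 15 terminal taxa: Acinonyx, Bombus, Candida, Cricetus, Culex, Gulo, Lycaon, Martes, Otocyon, Panthera, Salmo, Staphylococcus, Turdus, Urocyon, Vulpes.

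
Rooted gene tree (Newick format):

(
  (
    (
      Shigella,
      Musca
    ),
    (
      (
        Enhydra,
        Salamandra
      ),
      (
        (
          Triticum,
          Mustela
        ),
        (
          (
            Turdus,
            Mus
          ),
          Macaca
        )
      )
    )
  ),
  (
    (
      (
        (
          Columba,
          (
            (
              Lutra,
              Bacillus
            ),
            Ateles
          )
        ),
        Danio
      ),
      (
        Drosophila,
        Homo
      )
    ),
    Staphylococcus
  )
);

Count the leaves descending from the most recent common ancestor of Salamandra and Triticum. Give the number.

7

The MRCA of Salamandra and Triticum is the node subtending ((Enhydra,Salamandra),((Triticum,Mustela),((Turdus,Mus),Macaca))).
That clade contains 7 terminal taxa: Enhydra, Macaca, Mus, Mustela, Salamandra, Triticum, Turdus.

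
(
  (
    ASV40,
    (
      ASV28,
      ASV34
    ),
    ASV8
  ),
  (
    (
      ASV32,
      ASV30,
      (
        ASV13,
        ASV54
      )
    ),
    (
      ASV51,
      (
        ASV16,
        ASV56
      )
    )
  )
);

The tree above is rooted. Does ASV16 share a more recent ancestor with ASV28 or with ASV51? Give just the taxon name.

ASV51

The MRCA of ASV16 and ASV51 subtends (ASV51,(ASV16,ASV56)) (3 taxa).
The MRCA of ASV16 and ASV28 is the root, subtending the entire tree (11 taxa).
The first is nested inside the second, so ASV16 shares a more recent common ancestor with ASV51.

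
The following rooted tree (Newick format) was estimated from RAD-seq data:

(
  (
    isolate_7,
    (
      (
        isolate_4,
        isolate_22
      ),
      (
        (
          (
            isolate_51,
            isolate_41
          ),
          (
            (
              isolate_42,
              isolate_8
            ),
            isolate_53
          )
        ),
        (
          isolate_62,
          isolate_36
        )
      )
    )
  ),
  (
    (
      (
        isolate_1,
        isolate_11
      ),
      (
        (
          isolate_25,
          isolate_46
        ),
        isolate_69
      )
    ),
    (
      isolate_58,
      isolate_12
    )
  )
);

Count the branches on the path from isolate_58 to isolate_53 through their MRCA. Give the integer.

The MRCA of isolate_58 and isolate_53 is the root of the tree.
From isolate_58 up to that node: 3 branches. From isolate_53 up to the same node: 6 branches. Total: 3 + 6 = 9.

9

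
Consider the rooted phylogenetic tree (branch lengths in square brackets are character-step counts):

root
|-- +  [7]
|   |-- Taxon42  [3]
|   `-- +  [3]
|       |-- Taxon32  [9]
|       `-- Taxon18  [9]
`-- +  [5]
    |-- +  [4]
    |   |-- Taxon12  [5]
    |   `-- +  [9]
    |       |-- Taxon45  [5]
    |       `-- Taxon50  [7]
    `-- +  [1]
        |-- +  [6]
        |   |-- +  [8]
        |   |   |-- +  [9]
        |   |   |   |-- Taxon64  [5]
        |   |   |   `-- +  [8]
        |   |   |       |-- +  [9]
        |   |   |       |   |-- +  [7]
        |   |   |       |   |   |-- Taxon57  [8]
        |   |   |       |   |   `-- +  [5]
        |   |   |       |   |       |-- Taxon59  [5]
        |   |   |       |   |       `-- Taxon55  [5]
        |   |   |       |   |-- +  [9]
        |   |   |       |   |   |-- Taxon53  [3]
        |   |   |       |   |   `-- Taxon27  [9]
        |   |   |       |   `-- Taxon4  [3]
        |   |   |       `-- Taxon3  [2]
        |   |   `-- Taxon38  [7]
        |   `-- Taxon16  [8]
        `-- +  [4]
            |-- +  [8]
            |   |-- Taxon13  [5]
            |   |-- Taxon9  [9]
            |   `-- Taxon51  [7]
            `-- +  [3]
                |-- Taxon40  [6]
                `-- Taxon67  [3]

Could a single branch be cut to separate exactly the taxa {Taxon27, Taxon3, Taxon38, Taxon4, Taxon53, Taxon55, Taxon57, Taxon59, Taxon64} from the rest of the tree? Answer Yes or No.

Yes

The most recent common ancestor of these taxa subtends ((Taxon64,(((Taxon57,(Taxon59,Taxon55)),(Taxon53,Taxon27),Taxon4),Taxon3)),Taxon38).
That clade has exactly 9 tips — every listed taxon and nothing else — so the group is monophyletic.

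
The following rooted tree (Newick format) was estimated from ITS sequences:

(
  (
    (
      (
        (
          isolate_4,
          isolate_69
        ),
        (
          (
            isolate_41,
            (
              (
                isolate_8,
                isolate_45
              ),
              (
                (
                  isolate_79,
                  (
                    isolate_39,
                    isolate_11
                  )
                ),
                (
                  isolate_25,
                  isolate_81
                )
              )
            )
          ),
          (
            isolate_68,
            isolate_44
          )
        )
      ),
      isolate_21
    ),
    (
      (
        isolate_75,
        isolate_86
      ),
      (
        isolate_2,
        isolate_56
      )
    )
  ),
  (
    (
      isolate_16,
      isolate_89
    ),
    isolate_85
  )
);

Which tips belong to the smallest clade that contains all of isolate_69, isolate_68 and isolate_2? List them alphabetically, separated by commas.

Tracing isolate_69: it sits inside (isolate_4,isolate_69).
Tracing isolate_68: it sits inside (isolate_68,isolate_44).
Tracing isolate_2: it sits inside (isolate_2,isolate_56).
The smallest clade enclosing all 3 is ((((isolate_4,isolate_69),((isolate_41,((isolate_8,isolate_45),((isolate_79,(isolate_39,isolate_11)),(isolate_25,isolate_81)))),(isolate_68,isolate_44))),isolate_21),((isolate_75,isolate_86),(isolate_2,isolate_56))); the answer is its 17 terminal taxa in alphabetical order.

isolate_11, isolate_2, isolate_21, isolate_25, isolate_39, isolate_4, isolate_41, isolate_44, isolate_45, isolate_56, isolate_68, isolate_69, isolate_75, isolate_79, isolate_8, isolate_81, isolate_86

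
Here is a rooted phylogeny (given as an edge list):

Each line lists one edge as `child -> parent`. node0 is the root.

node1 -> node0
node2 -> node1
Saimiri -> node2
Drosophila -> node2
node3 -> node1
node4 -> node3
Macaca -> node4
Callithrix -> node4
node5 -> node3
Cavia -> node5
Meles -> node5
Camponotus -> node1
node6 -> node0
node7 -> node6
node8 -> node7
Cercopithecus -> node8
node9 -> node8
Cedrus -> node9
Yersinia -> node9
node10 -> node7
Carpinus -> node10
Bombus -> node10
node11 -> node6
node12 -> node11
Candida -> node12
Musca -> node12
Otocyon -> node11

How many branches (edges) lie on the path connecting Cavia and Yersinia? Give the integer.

The MRCA of Cavia and Yersinia is the root of the tree.
From Cavia up to that node: 4 branches. From Yersinia up to the same node: 5 branches. Total: 4 + 5 = 9.

9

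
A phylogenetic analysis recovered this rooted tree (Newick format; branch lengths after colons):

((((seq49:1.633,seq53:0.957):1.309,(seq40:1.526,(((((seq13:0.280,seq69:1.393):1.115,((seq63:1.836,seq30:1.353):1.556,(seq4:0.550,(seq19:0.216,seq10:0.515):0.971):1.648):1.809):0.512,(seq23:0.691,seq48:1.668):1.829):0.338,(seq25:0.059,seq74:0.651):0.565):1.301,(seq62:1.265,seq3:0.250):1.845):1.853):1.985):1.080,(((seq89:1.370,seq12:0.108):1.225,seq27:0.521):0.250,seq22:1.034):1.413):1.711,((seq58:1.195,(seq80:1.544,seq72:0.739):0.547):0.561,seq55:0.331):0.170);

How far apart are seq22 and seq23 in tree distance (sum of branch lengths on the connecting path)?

The path runs seq22 → … → MRCA → … → seq23; the MRCA is the node subtending (((seq49,seq53),(seq40,(((((seq13,seq69),((seq63,seq30),(seq4,(seq19,seq10)))),(seq23,seq48)),(seq25,seq74)),(seq62,seq3)))),(((seq89,seq12),seq27),seq22)).
Branch lengths along that path: 1.034 + 1.413 + 1.080 + 1.985 + 1.853 + 1.301 + 0.338 + 1.829 + 0.691 = 11.524.

11.524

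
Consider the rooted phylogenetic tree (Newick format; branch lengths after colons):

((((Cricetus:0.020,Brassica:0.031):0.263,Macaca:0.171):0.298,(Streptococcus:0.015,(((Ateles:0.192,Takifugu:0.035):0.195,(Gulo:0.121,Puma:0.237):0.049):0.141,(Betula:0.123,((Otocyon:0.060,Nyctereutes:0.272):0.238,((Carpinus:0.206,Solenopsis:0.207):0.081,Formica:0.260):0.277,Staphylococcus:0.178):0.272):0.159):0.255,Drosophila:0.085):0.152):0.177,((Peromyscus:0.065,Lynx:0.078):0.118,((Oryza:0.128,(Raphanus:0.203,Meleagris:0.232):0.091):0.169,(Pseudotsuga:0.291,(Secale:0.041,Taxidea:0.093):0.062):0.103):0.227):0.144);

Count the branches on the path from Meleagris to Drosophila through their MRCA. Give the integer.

The MRCA of Meleagris and Drosophila is the root of the tree.
From Meleagris up to that node: 5 branches. From Drosophila up to the same node: 3 branches. Total: 5 + 3 = 8.

8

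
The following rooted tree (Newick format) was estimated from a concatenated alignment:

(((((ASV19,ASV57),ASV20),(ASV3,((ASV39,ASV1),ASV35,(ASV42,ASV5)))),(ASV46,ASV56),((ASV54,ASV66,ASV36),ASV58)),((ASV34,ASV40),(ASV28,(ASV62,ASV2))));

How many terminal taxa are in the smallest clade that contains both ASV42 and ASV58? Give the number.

15

The MRCA of ASV42 and ASV58 is the node subtending ((((ASV19,ASV57),ASV20),(ASV3,((ASV39,ASV1),ASV35,(ASV42,ASV5)))),(ASV46,ASV56),((ASV54,ASV66,ASV36),ASV58)).
That clade contains 15 terminal taxa: ASV1, ASV19, ASV20, ASV3, ASV35, ASV36, ASV39, ASV42, ASV46, ASV5, ASV54, ASV56, ASV57, ASV58, ASV66.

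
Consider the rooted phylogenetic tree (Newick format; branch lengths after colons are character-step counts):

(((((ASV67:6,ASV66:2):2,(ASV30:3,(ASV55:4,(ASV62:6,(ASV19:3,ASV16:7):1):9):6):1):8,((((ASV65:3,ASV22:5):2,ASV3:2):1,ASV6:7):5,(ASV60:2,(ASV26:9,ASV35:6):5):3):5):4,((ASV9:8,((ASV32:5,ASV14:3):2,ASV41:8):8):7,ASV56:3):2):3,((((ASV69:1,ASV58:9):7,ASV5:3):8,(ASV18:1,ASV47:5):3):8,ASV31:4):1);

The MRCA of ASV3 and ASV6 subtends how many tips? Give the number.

4

The MRCA of ASV3 and ASV6 is the node subtending (((ASV65,ASV22),ASV3),ASV6).
That clade contains 4 terminal taxa: ASV22, ASV3, ASV6, ASV65.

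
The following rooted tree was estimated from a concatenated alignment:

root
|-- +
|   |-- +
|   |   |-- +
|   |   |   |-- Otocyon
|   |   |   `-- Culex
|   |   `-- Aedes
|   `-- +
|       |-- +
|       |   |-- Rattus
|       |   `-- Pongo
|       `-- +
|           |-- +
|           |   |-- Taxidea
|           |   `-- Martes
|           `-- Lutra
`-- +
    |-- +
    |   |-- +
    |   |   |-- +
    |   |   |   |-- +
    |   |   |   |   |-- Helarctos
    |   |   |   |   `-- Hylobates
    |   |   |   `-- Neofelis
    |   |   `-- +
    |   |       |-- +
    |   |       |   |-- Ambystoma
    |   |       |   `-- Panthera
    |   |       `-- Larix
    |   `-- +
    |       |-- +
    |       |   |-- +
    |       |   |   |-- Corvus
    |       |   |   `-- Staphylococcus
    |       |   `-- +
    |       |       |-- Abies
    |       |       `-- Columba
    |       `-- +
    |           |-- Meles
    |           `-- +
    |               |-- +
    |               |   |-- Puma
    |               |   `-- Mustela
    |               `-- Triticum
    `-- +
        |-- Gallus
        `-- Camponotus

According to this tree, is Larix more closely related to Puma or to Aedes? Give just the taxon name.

The MRCA of Larix and Puma subtends ((((Helarctos,Hylobates),Neofelis),((Ambystoma,Panthera),Larix)),(((Corvus,Staphylococcus),(Abies,Columba)),(Meles,((Puma,Mustela),Triticum)))) (14 taxa).
The MRCA of Larix and Aedes is the root, subtending the entire tree (24 taxa).
The first is nested inside the second, so Larix shares a more recent common ancestor with Puma.

Puma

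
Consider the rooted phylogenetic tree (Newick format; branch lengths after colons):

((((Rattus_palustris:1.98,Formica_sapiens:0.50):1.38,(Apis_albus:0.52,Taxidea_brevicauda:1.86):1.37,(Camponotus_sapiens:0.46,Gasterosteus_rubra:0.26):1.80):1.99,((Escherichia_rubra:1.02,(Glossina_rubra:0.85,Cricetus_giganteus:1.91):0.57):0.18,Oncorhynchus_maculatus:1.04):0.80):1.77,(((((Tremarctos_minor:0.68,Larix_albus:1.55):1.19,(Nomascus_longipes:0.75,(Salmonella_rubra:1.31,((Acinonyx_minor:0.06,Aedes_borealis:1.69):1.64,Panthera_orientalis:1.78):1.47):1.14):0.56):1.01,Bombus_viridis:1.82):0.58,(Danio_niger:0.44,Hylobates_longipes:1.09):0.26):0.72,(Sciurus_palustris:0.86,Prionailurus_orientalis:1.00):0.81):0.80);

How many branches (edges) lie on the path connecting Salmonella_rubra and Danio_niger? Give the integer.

7

The MRCA of Salmonella_rubra and Danio_niger is the node subtending ((((Tremarctos_minor,Larix_albus),(Nomascus_longipes,(Salmonella_rubra,((Acinonyx_minor,Aedes_borealis),Panthera_orientalis)))),Bombus_viridis),(Danio_niger,Hylobates_longipes)).
From Salmonella_rubra up to that node: 5 branches. From Danio_niger up to the same node: 2 branches. Total: 5 + 2 = 7.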